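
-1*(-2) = 2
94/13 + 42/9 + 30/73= 35042/2847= 12.31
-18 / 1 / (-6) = 3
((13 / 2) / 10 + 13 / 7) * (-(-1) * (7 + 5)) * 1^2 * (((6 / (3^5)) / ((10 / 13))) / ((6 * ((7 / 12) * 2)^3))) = 0.10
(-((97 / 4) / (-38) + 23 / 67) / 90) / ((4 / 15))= 1001 / 81472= 0.01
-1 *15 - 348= -363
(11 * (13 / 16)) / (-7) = -143 / 112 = -1.28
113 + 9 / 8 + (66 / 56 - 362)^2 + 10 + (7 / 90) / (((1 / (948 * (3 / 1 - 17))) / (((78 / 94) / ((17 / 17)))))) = 23851648977 / 184240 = 129459.67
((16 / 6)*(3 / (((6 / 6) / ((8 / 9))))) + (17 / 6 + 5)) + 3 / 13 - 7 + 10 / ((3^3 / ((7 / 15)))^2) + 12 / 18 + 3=10102843 / 852930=11.84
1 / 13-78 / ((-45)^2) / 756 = 254981 / 3316950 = 0.08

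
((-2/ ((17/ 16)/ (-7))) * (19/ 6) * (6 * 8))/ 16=2128/ 17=125.18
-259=-259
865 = 865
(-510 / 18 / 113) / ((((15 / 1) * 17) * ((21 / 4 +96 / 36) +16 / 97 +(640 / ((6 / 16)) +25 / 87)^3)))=-28388796 / 143593042680880617991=-0.00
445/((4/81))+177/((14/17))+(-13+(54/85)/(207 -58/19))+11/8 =169962498081/18445000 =9214.56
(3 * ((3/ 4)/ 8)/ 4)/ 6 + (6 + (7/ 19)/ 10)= 6.05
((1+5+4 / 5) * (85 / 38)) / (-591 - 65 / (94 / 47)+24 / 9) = -0.02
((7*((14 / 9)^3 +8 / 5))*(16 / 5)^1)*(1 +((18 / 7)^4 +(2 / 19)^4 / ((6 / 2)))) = 13132835162796544 / 2443978131525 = 5373.55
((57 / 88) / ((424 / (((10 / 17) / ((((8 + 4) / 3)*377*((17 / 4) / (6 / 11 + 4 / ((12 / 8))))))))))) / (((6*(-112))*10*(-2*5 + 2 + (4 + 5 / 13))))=19 / 1024939711488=0.00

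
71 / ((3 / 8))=189.33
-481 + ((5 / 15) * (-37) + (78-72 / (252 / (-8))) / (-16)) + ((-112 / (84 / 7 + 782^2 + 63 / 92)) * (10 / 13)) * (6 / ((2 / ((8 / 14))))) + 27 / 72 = -3059438794901 / 6143742150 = -497.98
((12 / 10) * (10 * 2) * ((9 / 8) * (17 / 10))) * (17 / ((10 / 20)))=7803 / 5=1560.60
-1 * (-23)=23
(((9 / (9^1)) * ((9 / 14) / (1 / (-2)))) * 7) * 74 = -666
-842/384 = -421/192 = -2.19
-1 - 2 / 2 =-2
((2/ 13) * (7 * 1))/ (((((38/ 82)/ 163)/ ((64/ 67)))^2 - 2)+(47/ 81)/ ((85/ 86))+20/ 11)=193966860131573760/ 72992948172365819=2.66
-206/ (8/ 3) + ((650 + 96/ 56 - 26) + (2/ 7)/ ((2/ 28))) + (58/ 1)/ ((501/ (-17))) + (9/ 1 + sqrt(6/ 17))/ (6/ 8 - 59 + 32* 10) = 4* sqrt(102)/ 17799 + 2695272325/ 4895772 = 550.53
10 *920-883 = 8317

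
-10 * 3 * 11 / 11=-30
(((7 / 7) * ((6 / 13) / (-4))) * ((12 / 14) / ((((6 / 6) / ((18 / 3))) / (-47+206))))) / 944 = -4293 / 42952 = -0.10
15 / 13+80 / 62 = 985 / 403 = 2.44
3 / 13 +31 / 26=37 / 26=1.42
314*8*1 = 2512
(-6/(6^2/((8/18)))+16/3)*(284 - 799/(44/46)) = -287053/99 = -2899.53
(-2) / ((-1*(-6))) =-1 / 3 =-0.33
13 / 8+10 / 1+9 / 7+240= 14163 / 56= 252.91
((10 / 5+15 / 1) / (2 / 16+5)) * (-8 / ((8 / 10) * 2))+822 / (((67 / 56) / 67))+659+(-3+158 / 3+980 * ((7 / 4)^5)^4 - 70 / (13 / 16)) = 31279518041097815027179 / 439529773203456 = 71165868.50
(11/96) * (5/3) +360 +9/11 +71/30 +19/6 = 5806033/15840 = 366.54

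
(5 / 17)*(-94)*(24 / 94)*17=-120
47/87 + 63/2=5575/174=32.04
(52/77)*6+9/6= 855/154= 5.55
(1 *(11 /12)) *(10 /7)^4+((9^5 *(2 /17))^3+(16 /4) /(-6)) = 3954756865311189750 /11796113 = 335259323584.91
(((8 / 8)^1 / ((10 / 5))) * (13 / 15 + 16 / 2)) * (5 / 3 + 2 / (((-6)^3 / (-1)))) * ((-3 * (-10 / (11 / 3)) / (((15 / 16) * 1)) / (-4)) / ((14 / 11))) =-3439 / 270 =-12.74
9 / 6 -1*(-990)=991.50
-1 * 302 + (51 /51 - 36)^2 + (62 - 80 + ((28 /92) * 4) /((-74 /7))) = 904.88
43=43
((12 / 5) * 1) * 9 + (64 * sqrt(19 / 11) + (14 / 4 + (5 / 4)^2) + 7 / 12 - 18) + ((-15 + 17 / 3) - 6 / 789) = 84.02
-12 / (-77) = 0.16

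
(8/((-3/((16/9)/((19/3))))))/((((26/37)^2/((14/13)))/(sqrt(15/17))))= -613312 * sqrt(255)/6386679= -1.53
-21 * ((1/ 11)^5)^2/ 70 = -3/ 259374246010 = -0.00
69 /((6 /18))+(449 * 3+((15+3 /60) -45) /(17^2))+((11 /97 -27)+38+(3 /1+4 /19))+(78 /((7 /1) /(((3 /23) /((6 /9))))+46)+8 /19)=1538256113061 /980033680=1569.60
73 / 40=1.82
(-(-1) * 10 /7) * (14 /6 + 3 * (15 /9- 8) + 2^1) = -440 /21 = -20.95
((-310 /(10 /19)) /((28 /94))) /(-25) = 27683 /350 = 79.09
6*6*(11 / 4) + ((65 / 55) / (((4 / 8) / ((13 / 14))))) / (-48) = 365735 / 3696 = 98.95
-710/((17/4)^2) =-11360/289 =-39.31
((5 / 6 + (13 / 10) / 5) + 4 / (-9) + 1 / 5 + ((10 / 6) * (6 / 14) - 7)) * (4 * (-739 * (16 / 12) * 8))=809991296 / 4725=171426.73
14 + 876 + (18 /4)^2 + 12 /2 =3665 /4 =916.25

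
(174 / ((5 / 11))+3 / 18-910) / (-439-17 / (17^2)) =268787 / 223920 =1.20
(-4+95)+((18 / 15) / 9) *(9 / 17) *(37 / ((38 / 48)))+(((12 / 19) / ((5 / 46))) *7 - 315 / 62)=13006097 / 100130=129.89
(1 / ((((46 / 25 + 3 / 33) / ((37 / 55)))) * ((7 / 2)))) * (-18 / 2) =-0.90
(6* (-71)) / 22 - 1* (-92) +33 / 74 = 59489 / 814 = 73.08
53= 53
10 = 10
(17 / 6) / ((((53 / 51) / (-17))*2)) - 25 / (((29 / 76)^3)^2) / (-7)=1000853052620289 / 882717808364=1133.83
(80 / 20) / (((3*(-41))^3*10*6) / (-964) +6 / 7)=6748 / 195392481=0.00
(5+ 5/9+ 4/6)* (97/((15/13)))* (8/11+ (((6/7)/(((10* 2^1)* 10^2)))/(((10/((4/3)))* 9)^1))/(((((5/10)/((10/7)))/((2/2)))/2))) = 4449029936/11694375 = 380.44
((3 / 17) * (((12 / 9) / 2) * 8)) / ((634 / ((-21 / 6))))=-28 / 5389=-0.01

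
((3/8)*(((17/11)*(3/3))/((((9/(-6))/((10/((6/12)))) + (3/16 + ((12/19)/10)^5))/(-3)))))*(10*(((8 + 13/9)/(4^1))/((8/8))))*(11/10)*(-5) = 55905672734375/27856362582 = 2006.93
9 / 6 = 3 / 2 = 1.50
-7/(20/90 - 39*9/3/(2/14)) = 63/7369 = 0.01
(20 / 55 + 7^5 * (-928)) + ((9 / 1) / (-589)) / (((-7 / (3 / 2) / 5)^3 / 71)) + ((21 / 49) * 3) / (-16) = -15596894.38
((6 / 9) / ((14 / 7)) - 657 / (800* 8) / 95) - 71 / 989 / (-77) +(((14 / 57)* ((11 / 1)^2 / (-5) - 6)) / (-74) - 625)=-624.57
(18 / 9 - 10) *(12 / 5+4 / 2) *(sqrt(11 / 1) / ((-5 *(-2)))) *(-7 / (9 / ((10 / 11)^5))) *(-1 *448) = -100352000 *sqrt(11) / 131769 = -2525.86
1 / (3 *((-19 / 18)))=-6 / 19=-0.32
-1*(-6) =6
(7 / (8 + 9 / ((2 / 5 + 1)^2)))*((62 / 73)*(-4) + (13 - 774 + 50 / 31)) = -592080083 / 1396271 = -424.04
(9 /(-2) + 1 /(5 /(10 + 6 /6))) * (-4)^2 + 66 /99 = -542 /15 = -36.13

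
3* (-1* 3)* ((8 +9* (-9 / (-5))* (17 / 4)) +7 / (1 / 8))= -23913 / 20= -1195.65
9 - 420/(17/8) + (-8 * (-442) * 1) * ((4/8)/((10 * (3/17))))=813.22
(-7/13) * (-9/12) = 0.40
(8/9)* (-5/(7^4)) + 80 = 1728680/21609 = 80.00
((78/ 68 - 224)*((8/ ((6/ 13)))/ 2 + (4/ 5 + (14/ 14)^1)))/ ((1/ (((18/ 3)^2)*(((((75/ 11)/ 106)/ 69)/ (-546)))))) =5947945/ 41487446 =0.14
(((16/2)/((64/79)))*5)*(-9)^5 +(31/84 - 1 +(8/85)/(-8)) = -41633982853/14280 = -2915545.02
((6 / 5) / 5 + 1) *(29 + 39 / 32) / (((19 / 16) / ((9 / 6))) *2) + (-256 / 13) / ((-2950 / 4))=69054901 / 2914600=23.69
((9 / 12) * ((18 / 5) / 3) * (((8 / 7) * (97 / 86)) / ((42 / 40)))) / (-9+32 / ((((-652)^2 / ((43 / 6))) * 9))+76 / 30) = -4175052660 / 24435428927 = -0.17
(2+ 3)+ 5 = 10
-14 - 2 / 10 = -71 / 5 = -14.20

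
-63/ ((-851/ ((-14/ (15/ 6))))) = -1764/ 4255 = -0.41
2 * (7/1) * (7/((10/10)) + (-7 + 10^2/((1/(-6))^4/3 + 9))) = 777600/4999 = 155.55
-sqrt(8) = -2 * sqrt(2) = -2.83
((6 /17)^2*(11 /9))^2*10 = 19360 /83521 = 0.23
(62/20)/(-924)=-31/9240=-0.00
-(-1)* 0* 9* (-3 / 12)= 0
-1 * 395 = -395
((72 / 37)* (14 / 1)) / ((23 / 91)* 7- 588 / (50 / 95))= -65520 / 2682611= -0.02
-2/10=-1/5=-0.20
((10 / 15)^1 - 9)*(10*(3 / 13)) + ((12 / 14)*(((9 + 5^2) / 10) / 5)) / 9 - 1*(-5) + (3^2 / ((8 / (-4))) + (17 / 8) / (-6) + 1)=-1967803 / 109200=-18.02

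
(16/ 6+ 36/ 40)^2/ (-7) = -11449/ 6300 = -1.82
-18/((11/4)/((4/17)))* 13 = -3744/187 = -20.02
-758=-758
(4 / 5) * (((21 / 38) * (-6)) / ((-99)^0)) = -252 / 95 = -2.65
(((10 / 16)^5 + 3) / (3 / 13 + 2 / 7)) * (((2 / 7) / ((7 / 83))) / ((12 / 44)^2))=13242468811 / 48513024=272.97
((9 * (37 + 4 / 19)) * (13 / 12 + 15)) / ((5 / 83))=33976299 / 380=89411.31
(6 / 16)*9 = 27 / 8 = 3.38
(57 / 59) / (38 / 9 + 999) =0.00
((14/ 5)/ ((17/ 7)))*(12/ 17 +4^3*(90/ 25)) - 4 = 1896212/ 7225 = 262.45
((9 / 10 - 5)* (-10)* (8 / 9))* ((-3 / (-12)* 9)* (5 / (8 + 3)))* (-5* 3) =-559.09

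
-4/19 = -0.21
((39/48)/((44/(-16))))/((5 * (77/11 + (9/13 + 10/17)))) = -0.01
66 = 66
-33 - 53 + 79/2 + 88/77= -635/14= -45.36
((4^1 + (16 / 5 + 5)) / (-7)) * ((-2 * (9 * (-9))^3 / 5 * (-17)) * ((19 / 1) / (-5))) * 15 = -62825892138 / 175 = -359005097.93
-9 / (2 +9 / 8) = -72 / 25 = -2.88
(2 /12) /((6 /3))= 1 /12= 0.08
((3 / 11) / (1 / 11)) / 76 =3 / 76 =0.04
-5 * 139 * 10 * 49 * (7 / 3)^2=-16686950 / 9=-1854105.56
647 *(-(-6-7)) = 8411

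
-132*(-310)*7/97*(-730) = -209101200/97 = -2155682.47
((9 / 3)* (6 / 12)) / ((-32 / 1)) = -3 / 64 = -0.05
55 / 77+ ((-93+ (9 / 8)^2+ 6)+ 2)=-37193 / 448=-83.02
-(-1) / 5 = 1 / 5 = 0.20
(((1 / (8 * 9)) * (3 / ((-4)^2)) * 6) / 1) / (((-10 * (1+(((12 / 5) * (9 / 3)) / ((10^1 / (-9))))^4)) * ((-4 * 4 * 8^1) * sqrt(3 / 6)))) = 78125 * sqrt(2) / 11290839629824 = 0.00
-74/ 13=-5.69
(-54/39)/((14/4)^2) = -72/637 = -0.11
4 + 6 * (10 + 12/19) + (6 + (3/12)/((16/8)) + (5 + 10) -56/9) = 113123/1368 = 82.69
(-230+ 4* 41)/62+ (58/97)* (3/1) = 2193/3007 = 0.73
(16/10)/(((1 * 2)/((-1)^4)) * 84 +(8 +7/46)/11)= 4048/426915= 0.01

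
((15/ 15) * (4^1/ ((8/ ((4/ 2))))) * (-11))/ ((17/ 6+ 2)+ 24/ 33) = -726/ 367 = -1.98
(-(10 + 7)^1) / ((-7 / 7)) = 17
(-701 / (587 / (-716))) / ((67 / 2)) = 1003832 / 39329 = 25.52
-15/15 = -1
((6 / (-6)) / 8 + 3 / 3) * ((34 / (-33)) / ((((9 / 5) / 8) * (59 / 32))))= -38080 / 17523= -2.17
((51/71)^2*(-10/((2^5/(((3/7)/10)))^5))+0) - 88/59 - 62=-106493858355494293930537/1677292483442114560000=-63.49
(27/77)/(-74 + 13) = -27/4697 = -0.01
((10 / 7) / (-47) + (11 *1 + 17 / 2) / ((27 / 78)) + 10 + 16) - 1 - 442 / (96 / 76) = -1060487 / 3948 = -268.61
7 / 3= 2.33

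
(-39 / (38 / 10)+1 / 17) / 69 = -0.15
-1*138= -138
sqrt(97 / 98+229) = sqrt(45078) / 14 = 15.17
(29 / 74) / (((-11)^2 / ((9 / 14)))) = 261 / 125356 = 0.00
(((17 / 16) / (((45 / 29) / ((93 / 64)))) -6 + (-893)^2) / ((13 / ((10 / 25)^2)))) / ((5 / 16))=942210751 / 30000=31407.03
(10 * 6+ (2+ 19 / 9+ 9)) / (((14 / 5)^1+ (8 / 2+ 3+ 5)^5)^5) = 1028125 / 13415847754057150470143172365808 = 0.00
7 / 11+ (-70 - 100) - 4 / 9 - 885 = -104426 / 99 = -1054.81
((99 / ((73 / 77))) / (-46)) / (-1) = 2.27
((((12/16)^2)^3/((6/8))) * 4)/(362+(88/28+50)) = 1701/743936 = 0.00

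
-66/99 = -2/3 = -0.67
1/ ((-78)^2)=1/ 6084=0.00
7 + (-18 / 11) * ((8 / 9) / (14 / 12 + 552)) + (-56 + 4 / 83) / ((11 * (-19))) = 418284895 / 57574693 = 7.27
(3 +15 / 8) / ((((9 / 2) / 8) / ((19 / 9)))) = 494 / 27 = 18.30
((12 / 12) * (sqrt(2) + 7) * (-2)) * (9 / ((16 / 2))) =-63 / 4 - 9 * sqrt(2) / 4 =-18.93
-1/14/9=-0.01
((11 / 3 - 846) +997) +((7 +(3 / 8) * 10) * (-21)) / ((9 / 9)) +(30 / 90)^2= -2555 / 36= -70.97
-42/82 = -21/41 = -0.51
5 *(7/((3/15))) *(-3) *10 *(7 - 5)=-10500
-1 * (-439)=439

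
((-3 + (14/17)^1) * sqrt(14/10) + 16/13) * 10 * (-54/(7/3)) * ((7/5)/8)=-648/13 + 2997 * sqrt(35)/170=54.45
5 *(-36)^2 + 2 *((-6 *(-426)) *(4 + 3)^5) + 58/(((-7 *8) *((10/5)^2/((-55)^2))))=9623385043/112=85923080.74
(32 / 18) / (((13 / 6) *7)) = 32 / 273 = 0.12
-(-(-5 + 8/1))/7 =3/7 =0.43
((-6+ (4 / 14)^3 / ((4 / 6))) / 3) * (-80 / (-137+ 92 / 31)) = -338272 / 285033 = -1.19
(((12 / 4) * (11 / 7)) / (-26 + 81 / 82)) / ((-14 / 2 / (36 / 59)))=97416 / 5929441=0.02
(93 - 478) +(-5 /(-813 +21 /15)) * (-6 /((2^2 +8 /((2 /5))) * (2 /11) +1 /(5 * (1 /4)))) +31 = -354.01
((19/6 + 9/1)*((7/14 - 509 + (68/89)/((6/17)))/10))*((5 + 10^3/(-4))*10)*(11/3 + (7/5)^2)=204070758101/24030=8492332.84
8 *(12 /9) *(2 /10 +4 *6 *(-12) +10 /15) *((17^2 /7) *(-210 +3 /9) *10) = 50107569088 /189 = 265119413.16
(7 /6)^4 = 2401 /1296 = 1.85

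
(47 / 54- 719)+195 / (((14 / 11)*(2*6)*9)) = -1083667 / 1512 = -716.71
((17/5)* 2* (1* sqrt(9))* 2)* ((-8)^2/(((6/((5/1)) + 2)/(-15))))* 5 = -61200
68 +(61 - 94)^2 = 1157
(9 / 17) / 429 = 0.00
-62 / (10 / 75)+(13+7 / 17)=-7677 / 17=-451.59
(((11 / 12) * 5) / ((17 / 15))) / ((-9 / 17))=-275 / 36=-7.64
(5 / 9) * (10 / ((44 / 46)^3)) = 304175 / 47916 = 6.35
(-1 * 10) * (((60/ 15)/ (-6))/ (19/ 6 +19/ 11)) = 440/ 323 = 1.36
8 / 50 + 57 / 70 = 341 / 350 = 0.97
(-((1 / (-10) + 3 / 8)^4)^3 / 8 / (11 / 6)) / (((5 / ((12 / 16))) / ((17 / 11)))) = -3968425963953 / 1342177280000000000000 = -0.00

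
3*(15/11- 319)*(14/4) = -36687/11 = -3335.18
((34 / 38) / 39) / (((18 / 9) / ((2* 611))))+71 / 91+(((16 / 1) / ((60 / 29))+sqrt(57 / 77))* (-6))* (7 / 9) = -1656556 / 77805- 2* sqrt(4389) / 33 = -25.31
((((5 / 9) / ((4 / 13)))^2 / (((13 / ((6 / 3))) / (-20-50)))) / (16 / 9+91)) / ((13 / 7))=-0.20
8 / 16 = 1 / 2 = 0.50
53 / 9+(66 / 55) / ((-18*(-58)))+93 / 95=6.87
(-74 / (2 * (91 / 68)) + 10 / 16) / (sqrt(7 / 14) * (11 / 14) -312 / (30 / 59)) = 5410075 * sqrt(2) / 191866770316 + 162498980 / 3689745583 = 0.04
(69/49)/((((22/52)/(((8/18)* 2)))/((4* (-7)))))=-19136/231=-82.84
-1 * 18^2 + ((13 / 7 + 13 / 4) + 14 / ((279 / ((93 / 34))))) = -455183 / 1428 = -318.76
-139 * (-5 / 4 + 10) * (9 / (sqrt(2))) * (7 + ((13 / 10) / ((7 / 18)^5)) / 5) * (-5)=19044494667 * sqrt(2) / 19208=1402175.27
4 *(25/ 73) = 1.37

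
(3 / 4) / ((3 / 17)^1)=17 / 4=4.25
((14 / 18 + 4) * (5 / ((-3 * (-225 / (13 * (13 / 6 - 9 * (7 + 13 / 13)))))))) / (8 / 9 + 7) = -234221 / 57510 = -4.07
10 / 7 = 1.43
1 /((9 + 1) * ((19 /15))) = 3 /38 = 0.08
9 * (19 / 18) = 19 / 2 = 9.50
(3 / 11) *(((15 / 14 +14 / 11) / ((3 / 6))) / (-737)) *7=-1083 / 89177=-0.01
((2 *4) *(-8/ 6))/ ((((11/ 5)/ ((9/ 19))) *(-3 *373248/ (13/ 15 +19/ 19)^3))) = 1372/ 102843675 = 0.00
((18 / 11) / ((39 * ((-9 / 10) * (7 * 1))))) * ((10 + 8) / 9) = -40 / 3003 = -0.01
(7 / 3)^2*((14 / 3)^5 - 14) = 26186678 / 2187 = 11973.79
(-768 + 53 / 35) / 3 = -255.50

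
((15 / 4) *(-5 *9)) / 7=-675 / 28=-24.11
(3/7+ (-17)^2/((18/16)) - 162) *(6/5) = 2402/21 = 114.38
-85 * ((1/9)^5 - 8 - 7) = 1275.00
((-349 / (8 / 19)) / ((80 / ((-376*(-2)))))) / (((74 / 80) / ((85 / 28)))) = -26490845 / 1036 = -25570.31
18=18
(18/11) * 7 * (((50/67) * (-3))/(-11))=2.33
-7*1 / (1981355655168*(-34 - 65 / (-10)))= 7 / 54487280517120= 0.00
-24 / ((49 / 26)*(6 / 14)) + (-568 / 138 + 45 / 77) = -176635 / 5313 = -33.25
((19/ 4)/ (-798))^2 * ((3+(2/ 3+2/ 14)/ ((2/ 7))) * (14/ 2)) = 5/ 3456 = 0.00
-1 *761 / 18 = -761 / 18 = -42.28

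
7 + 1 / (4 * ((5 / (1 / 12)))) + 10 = 17.00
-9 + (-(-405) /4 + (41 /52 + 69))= 4213 /26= 162.04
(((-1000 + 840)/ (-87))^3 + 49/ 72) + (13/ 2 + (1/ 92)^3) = 6871468575407/ 512768384064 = 13.40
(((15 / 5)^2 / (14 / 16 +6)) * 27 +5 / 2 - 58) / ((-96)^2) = -739 / 337920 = -0.00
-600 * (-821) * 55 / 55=492600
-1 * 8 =-8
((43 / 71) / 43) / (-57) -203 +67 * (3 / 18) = -517567 / 2698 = -191.83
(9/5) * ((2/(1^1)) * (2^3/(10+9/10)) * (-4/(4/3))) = -864/109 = -7.93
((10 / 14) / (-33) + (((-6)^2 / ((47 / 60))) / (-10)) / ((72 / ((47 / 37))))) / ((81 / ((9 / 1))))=-878 / 76923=-0.01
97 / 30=3.23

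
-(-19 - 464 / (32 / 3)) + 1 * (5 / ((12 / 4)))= 64.17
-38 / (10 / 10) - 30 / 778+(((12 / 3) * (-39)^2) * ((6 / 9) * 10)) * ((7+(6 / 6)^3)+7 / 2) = 181430363 / 389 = 466401.96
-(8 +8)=-16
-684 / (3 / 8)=-1824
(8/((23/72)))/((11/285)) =164160/253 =648.85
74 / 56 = 37 / 28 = 1.32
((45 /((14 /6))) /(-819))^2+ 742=301080823 /405769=742.00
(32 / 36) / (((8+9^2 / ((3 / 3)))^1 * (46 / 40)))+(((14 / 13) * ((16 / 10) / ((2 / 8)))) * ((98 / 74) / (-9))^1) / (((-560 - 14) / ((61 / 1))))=23507584 / 201844435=0.12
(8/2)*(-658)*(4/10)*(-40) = 42112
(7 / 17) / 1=7 / 17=0.41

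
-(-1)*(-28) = -28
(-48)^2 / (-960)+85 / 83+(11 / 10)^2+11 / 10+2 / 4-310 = -2561097 / 8300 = -308.57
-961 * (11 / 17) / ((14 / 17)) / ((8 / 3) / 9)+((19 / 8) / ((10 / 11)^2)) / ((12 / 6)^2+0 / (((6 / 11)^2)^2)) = -57067307 / 22400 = -2547.65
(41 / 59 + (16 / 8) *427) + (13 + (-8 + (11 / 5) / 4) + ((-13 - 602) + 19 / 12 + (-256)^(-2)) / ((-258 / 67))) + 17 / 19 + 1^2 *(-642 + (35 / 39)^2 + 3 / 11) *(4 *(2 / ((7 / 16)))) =-13194930275885217499 / 1233254427525120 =-10699.28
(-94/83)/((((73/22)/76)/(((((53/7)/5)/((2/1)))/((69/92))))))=-16659808/636195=-26.19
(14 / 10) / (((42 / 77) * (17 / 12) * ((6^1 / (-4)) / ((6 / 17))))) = -616 / 1445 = -0.43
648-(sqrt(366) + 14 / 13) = 627.79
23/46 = 1/2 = 0.50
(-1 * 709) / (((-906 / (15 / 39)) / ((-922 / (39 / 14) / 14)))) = -1634245 / 229671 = -7.12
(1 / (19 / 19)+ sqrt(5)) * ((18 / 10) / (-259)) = -9 * sqrt(5) / 1295 - 9 / 1295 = -0.02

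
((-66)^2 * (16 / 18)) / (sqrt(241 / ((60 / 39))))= 7744 * sqrt(15665) / 3133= 309.36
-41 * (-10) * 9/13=3690/13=283.85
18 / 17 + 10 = 188 / 17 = 11.06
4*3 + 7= 19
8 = 8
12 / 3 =4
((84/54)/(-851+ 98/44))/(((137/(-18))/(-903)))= -556248/2558201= -0.22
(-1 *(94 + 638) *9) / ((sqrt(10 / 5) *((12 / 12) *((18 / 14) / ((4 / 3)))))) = -3416 *sqrt(2) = -4830.95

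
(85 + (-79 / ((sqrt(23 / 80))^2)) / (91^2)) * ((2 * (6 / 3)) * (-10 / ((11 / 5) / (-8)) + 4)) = 2612824560 / 190463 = 13718.28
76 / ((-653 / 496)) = -37696 / 653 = -57.73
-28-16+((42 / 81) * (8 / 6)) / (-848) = -377791 / 8586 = -44.00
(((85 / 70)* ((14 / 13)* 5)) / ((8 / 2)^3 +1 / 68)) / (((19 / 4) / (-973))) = -22495760 / 1075191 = -20.92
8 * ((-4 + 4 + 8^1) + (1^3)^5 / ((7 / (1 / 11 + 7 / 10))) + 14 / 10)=5860 / 77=76.10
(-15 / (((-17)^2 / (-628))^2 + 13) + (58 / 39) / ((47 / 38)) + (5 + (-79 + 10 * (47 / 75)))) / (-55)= 1077119835076 / 875496446825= 1.23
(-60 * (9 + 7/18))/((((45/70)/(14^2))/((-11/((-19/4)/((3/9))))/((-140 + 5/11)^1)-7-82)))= 7222724371408/472473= 15287062.69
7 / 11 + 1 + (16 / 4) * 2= 106 / 11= 9.64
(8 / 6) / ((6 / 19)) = 38 / 9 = 4.22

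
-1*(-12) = 12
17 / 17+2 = 3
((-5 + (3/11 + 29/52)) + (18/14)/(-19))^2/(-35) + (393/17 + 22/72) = 710042153429723/30992371890480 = 22.91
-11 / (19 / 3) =-33 / 19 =-1.74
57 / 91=0.63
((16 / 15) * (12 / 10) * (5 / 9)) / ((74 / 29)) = 464 / 1665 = 0.28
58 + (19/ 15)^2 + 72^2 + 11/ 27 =3539708/ 675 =5244.01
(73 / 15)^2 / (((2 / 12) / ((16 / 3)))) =170528 / 225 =757.90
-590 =-590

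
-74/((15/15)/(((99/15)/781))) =-222/355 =-0.63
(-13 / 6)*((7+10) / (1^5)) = -221 / 6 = -36.83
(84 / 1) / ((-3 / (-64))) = 1792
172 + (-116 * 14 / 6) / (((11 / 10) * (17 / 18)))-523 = -611.53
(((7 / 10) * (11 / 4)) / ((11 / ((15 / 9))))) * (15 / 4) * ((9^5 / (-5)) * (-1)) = 413343 / 32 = 12916.97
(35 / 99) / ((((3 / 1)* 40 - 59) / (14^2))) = 1.14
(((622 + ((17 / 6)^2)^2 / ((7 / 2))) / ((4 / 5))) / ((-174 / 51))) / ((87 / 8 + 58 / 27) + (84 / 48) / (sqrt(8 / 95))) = -23951007685 / 1044325212 + 2222258445 * sqrt(190) / 2884326776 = -12.31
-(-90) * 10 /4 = 225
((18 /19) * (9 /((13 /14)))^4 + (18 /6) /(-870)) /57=1315686760061 /8970153270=146.67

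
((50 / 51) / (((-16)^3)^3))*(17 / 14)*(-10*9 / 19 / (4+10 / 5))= 0.00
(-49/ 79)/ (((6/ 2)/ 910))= -188.14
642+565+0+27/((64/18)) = 38867/32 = 1214.59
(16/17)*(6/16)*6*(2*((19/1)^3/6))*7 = 576156/17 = 33891.53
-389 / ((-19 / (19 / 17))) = 389 / 17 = 22.88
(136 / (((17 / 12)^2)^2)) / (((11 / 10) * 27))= 61440 / 54043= 1.14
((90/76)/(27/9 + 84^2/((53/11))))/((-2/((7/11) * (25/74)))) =-5565/64152968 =-0.00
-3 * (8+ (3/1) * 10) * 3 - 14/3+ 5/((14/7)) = -2065/6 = -344.17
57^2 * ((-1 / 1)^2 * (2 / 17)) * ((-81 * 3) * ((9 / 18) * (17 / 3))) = -263169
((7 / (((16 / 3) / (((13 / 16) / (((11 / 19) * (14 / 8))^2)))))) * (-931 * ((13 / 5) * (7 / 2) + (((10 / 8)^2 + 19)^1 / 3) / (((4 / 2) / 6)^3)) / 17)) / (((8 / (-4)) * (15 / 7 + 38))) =203599558617 / 1479723520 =137.59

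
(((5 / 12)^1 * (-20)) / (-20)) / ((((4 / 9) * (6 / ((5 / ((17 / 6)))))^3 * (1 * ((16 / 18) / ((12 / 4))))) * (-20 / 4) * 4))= -10125 / 2515456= -0.00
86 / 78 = 1.10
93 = 93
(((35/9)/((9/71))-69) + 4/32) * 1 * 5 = -123755/648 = -190.98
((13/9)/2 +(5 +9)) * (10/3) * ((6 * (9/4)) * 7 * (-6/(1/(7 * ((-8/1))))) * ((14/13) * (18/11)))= 392666400/143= 2745918.88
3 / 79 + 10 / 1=793 / 79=10.04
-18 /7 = -2.57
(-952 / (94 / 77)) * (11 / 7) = -57596 / 47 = -1225.45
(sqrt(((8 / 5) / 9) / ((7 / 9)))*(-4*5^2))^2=16000 / 7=2285.71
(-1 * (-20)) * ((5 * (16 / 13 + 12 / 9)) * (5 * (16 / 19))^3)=5120000000 / 267501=19140.12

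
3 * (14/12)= 7/2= 3.50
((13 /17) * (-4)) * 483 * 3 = -4432.24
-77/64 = -1.20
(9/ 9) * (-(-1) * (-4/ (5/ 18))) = -72/ 5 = -14.40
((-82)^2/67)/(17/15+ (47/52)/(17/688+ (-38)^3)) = 5499951239380/62109393357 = 88.55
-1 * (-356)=356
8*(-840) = -6720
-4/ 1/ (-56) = 1/ 14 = 0.07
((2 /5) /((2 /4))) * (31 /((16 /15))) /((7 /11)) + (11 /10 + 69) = 14929 /140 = 106.64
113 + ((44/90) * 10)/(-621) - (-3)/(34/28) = 10970459/95013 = 115.46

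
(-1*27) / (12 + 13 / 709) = -19143 / 8521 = -2.25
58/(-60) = -0.97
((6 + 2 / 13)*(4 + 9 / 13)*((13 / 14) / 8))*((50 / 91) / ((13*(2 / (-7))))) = -7625 / 15379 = -0.50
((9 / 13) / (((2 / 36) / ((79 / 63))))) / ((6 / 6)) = 1422 / 91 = 15.63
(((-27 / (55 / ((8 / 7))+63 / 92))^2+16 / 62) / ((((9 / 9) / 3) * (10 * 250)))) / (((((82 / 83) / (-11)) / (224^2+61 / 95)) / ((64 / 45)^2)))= -1047563608421877673984 / 1369560065476640625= -764.89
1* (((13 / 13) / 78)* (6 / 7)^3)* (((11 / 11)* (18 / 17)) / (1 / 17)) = 648 / 4459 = 0.15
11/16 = 0.69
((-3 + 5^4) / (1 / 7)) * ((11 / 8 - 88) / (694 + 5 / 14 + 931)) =-3520209 / 15170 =-232.05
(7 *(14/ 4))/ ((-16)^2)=49/ 512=0.10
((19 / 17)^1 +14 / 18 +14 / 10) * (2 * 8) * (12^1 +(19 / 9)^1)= 5122672 / 6885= 744.03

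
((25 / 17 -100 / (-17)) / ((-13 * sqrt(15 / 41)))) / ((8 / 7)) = -175 * sqrt(615) / 5304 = -0.82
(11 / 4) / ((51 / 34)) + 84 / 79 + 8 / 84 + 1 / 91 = 43175 / 14378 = 3.00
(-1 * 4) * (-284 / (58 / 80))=45440 / 29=1566.90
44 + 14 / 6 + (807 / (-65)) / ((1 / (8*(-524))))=10157867 / 195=52091.63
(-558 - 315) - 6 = -879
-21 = -21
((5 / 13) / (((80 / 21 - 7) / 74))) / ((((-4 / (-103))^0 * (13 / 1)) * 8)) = -3885 / 45292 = -0.09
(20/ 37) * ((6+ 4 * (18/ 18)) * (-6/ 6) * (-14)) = 2800/ 37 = 75.68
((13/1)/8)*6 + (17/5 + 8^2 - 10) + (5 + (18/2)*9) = 3063/20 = 153.15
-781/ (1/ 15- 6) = 11715/ 89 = 131.63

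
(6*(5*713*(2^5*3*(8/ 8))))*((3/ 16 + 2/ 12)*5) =3636300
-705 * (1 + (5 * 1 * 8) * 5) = -141705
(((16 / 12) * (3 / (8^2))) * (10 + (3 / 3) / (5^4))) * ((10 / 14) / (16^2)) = 893 / 512000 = 0.00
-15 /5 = -3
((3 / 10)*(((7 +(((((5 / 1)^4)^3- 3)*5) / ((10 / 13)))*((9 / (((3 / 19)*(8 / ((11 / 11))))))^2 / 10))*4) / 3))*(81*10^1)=417626582145147 / 160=2610166138407.17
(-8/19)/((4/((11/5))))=-22/95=-0.23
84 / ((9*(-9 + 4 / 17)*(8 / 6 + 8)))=-0.11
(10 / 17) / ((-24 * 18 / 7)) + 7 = 25669 / 3672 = 6.99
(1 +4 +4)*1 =9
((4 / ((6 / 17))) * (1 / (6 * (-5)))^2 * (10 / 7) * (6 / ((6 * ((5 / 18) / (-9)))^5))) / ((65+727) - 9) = -2007666 / 3171875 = -0.63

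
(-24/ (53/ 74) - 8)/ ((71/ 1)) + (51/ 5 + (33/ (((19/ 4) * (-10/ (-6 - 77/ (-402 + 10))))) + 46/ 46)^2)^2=9503406855189900843/ 7535650643987200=1261.13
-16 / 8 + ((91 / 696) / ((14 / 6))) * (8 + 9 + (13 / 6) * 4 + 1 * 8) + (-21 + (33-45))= -23047 / 696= -33.11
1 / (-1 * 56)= -1 / 56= -0.02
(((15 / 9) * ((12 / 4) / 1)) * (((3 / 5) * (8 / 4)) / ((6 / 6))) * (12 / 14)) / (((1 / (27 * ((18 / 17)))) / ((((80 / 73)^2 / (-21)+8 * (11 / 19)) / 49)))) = 56724318144 / 4132762067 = 13.73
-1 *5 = -5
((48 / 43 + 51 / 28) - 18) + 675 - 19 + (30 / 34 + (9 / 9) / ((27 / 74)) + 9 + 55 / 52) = 1175738674 / 1796067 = 654.62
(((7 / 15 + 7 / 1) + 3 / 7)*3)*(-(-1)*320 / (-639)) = -53056 / 4473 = -11.86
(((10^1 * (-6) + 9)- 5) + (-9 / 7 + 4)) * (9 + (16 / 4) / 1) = -4849 / 7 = -692.71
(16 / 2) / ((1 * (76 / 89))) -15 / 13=2029 / 247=8.21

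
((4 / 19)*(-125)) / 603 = -500 / 11457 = -0.04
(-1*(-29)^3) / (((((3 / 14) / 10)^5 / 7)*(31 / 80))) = 734551414016000000 / 7533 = 97511139521571.75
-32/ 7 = -4.57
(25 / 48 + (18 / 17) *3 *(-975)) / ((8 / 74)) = -93490675 / 3264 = -28642.98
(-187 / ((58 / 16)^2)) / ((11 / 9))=-9792 / 841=-11.64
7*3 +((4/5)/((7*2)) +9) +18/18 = 1087/35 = 31.06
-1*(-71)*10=710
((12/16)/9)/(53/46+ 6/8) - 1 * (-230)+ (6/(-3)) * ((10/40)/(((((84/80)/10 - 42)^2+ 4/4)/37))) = 8483629846493/36880011525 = 230.03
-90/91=-0.99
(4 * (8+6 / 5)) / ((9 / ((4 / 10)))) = 368 / 225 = 1.64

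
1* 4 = 4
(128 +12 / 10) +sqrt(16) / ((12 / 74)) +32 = 2788 / 15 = 185.87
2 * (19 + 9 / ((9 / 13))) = 64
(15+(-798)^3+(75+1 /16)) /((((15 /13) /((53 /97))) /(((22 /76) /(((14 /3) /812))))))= -1787057328005521 /147440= -12120573304.43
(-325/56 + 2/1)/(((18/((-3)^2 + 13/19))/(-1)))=1633/798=2.05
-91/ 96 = -0.95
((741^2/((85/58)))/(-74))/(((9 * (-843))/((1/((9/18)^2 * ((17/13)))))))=92001572/45070995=2.04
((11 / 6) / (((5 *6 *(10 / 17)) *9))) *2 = 187 / 8100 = 0.02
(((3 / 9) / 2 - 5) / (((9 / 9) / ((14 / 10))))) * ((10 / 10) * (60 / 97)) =-406 / 97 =-4.19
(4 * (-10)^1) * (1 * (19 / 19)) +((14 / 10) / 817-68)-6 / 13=-5759759 / 53105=-108.46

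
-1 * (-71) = 71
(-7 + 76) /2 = 69 /2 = 34.50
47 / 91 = 0.52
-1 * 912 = -912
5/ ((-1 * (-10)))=0.50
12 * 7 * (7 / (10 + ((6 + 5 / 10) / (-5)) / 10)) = 2800 / 47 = 59.57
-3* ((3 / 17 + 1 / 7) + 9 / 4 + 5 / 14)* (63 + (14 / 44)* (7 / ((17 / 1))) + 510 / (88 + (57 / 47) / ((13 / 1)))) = -165656063271 / 273775480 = -605.08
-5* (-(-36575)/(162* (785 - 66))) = -182875/116478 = -1.57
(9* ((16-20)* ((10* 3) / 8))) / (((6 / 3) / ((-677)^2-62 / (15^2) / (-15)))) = -1546860437 / 50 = -30937208.74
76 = 76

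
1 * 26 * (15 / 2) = 195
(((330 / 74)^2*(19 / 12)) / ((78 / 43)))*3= 7414275 / 142376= 52.08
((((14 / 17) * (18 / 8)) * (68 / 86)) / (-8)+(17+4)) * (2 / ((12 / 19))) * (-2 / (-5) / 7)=6479 / 1720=3.77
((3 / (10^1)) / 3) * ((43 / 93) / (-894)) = -0.00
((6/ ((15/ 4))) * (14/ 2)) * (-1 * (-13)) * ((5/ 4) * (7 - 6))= 182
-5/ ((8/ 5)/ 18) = -225/ 4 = -56.25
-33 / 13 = -2.54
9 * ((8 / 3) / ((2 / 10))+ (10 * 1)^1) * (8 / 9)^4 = 131.10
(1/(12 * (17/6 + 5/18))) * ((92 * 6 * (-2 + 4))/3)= 69/7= 9.86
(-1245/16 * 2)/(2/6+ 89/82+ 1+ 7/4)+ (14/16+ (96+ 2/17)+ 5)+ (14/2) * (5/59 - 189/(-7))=254.25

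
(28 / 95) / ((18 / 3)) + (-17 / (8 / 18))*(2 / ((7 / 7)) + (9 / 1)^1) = -479599 / 1140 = -420.70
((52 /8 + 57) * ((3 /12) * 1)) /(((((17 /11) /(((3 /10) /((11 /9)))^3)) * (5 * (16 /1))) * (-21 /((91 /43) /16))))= -10832211 /905738240000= -0.00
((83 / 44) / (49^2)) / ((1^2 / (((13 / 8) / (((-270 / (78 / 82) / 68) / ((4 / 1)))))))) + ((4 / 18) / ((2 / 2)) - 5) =-4.78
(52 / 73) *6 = 312 / 73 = 4.27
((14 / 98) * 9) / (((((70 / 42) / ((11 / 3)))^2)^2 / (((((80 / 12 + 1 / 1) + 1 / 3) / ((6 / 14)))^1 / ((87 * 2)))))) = 58564 / 18125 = 3.23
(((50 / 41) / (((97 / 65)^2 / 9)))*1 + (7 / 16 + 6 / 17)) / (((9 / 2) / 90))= 3000401675 / 26232292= 114.38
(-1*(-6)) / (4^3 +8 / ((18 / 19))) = 27 / 326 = 0.08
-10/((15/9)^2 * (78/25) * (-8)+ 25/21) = 70/477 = 0.15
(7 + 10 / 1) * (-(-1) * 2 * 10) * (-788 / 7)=-267920 / 7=-38274.29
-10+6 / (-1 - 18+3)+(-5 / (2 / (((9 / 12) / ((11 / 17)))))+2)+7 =-47 / 11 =-4.27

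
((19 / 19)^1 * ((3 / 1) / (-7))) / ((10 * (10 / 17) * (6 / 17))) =-289 / 1400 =-0.21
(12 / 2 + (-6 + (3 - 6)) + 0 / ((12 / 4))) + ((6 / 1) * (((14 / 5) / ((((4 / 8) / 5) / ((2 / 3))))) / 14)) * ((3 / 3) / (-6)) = -13 / 3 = -4.33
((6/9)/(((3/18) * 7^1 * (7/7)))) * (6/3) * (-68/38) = -272/133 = -2.05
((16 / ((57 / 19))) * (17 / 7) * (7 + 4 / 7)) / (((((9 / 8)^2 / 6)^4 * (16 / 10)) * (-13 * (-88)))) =302325432320 / 11171421261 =27.06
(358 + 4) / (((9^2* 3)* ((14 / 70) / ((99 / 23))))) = 19910 / 621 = 32.06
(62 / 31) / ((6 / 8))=8 / 3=2.67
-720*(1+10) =-7920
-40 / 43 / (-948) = 10 / 10191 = 0.00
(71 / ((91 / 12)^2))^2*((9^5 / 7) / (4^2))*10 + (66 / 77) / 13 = 3857783126622 / 480024727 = 8036.63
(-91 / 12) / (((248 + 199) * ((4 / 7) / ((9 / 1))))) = -637 / 2384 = -0.27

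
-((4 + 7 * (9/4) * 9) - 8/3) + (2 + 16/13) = -21817/156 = -139.85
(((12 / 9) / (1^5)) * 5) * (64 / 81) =1280 / 243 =5.27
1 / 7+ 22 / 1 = 155 / 7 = 22.14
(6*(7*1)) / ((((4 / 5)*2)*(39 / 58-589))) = -3045 / 68246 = -0.04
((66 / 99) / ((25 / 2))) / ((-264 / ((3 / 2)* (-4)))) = 1 / 825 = 0.00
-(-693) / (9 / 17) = 1309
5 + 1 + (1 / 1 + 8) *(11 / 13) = 177 / 13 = 13.62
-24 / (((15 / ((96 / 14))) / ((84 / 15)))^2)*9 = -884736 / 625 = -1415.58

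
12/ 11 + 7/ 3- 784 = -25759/ 33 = -780.58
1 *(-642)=-642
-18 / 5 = -3.60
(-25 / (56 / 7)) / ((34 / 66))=-825 / 136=-6.07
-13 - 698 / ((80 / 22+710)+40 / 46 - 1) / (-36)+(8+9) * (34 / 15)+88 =1844964191 / 16246530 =113.56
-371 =-371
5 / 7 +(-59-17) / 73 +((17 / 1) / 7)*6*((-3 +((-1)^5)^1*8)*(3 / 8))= -123527 / 2044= -60.43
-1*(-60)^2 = -3600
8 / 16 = 1 / 2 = 0.50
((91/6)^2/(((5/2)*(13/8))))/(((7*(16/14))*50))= 637/4500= 0.14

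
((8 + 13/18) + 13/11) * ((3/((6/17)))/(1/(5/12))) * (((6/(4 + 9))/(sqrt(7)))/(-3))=-166685 * sqrt(7)/216216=-2.04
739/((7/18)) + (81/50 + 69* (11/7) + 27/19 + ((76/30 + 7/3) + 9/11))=442727249/219450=2017.44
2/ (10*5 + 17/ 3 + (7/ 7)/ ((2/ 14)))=3/ 94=0.03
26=26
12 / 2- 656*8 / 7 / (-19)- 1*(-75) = 16021 / 133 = 120.46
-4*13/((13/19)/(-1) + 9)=-494/79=-6.25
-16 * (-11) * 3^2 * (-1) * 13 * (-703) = 14476176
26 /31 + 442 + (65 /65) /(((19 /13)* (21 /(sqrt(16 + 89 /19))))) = 13* sqrt(7467) /7581 + 13728 /31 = 442.99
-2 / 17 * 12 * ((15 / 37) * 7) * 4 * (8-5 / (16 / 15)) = -33390 / 629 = -53.08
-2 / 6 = -1 / 3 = -0.33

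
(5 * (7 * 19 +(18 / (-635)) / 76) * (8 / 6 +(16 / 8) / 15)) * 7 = 247114637 / 36195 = 6827.31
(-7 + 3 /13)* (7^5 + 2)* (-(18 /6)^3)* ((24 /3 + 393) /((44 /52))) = 1455928344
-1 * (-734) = 734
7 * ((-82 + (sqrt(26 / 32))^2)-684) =-85701 / 16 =-5356.31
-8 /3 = -2.67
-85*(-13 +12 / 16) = 1041.25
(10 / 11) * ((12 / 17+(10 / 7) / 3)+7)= 29210 / 3927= 7.44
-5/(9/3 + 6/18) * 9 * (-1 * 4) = 54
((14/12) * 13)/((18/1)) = 0.84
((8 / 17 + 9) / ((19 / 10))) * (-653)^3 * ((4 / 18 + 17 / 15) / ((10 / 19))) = -2734609101217 / 765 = -3574652419.89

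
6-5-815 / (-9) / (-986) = 8059 / 8874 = 0.91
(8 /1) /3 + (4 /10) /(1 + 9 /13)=479 /165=2.90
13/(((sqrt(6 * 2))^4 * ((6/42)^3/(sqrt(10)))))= 4459 * sqrt(10)/144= 97.92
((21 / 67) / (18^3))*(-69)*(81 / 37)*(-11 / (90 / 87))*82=2105719 / 297480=7.08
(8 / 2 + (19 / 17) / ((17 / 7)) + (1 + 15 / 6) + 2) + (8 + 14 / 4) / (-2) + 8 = 14115 / 1156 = 12.21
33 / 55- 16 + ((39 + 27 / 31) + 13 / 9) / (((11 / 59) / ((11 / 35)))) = 54.25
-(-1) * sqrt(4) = 2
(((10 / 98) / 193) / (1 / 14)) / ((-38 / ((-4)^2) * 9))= -80 / 231021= -0.00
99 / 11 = 9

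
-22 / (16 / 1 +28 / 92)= -506 / 375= -1.35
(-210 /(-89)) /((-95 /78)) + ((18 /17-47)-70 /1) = -3388653 /28747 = -117.88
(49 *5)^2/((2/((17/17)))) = 60025/2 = 30012.50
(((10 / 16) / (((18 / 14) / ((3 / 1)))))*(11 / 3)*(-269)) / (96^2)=-0.16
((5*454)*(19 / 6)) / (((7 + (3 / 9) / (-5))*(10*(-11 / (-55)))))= 107825 / 208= 518.39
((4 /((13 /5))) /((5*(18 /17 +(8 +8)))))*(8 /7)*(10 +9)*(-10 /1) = -10336 /2639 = -3.92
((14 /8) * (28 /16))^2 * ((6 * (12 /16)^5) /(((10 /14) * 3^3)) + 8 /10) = 5371037 /655360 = 8.20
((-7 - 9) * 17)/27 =-272/27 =-10.07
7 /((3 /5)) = 35 /3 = 11.67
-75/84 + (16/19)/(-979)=-465473/520828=-0.89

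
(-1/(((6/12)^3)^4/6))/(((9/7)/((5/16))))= -17920/3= -5973.33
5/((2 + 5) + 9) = 0.31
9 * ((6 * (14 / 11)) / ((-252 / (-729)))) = 2187 / 11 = 198.82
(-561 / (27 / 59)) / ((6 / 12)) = -22066 / 9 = -2451.78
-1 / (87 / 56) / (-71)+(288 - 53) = 1451651 / 6177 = 235.01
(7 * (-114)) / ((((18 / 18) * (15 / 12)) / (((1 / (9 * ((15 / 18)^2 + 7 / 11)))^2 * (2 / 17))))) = -12359424 / 23606965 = -0.52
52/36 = 13/9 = 1.44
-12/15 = -4/5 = -0.80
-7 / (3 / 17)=-119 / 3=-39.67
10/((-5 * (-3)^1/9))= 6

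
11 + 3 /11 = 124 /11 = 11.27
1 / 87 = 0.01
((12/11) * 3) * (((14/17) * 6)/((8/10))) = 3780/187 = 20.21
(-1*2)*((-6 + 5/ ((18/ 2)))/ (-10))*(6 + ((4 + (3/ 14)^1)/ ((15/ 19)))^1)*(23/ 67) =-383341/ 90450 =-4.24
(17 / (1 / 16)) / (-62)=-136 / 31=-4.39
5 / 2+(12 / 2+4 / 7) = 127 / 14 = 9.07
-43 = -43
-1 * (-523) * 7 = 3661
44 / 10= 22 / 5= 4.40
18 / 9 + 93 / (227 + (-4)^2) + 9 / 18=467 / 162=2.88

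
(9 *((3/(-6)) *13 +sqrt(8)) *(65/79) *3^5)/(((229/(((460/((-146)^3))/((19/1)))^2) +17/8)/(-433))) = 42330077185500/31626921059017503223-13024639134000 *sqrt(2)/31626921059017503223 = 0.00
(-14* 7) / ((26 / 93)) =-4557 / 13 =-350.54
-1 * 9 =-9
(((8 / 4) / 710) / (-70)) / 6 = -1 / 149100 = -0.00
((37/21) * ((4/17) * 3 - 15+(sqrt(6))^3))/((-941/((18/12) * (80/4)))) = 89910/111979 - 2220 * sqrt(6)/6587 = -0.02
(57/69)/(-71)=-0.01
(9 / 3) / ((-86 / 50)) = -75 / 43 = -1.74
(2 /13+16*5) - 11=899 /13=69.15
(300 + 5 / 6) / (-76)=-95 / 24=-3.96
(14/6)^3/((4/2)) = 343/54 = 6.35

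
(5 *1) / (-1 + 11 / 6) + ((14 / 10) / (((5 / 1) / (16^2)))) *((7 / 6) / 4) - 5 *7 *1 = -607 / 75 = -8.09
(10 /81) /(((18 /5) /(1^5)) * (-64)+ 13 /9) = -50 /92727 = -0.00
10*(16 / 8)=20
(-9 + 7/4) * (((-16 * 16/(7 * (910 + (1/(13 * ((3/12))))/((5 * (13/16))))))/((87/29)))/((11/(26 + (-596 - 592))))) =-130170560/12688731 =-10.26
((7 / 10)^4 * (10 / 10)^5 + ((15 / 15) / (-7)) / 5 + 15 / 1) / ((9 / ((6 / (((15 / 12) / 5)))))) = 1064807 / 26250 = 40.56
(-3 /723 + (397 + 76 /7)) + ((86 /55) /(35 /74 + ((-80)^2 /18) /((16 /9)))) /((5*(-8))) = 130557045581 /320108250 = 407.85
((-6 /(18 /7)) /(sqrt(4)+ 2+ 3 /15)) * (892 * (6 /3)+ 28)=-3020 /3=-1006.67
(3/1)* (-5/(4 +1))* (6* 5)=-90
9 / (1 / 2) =18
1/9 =0.11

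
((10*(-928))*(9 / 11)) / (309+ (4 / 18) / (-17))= -2555712 / 104005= -24.57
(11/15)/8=11/120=0.09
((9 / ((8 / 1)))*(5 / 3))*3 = 45 / 8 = 5.62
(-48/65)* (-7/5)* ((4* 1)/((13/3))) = 4032/4225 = 0.95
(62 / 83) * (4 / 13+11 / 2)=4681 / 1079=4.34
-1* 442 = -442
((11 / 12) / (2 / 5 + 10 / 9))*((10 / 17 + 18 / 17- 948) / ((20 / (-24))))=199089 / 289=688.89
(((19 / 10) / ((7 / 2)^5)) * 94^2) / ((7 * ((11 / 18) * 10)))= 24175296 / 32353475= 0.75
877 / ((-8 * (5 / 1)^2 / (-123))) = 107871 / 200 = 539.36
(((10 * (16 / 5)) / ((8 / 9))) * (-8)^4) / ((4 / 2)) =73728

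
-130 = -130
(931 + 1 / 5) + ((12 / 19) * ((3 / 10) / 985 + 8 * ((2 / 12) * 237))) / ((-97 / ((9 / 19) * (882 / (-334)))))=26893248836082 / 28800607075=933.77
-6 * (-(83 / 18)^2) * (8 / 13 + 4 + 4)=1099.10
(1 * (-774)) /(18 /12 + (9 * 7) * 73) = -516 /3067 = -0.17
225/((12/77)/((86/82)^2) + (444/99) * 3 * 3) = 10677975/1922288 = 5.55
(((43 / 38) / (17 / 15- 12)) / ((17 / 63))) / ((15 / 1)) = -2709 / 105298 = -0.03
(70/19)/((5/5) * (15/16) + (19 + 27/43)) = 48160/268831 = 0.18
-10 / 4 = -5 / 2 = -2.50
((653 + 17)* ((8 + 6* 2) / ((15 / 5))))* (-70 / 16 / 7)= -8375 / 3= -2791.67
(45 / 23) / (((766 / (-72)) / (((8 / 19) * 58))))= -751680 / 167371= -4.49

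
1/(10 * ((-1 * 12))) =-0.01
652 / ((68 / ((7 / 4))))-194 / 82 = 40185 / 2788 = 14.41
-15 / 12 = -5 / 4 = -1.25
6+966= 972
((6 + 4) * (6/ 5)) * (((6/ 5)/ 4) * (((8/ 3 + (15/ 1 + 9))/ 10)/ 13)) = 48/ 65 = 0.74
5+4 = 9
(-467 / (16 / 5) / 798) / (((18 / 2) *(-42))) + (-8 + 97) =429543391 / 4826304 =89.00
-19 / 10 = -1.90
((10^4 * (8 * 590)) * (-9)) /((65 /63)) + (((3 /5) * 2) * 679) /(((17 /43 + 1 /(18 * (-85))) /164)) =-138873560824656 /337571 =-411390672.85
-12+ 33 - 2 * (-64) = 149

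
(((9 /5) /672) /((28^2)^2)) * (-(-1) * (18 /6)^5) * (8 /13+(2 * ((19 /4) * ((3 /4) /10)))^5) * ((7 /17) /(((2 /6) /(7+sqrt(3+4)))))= 74437599672567 * sqrt(7) /71218745049088000000+74437599672567 /10174106435584000000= 0.00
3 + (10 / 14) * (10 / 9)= 239 / 63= 3.79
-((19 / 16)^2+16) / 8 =-4457 / 2048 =-2.18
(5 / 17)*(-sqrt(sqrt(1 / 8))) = -0.17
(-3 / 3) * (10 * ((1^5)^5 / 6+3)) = -95 / 3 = -31.67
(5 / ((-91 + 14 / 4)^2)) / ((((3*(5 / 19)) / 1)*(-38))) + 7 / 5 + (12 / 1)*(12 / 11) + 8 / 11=15379853 / 1010625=15.22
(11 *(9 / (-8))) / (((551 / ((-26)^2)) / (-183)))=3061773 / 1102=2778.38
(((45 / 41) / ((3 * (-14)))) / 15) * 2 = -1 / 287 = -0.00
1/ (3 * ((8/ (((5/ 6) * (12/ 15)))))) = 1/ 36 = 0.03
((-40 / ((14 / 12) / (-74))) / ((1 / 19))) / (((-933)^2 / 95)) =10685600 / 2031141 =5.26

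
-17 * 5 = -85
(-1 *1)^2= 1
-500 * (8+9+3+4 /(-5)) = -9600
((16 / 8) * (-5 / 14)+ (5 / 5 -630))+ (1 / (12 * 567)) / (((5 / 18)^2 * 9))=-425057 / 675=-629.71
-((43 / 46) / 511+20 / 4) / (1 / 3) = -352719 / 23506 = -15.01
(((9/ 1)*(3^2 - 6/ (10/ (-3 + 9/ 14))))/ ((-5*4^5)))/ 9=-729/ 358400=-0.00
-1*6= -6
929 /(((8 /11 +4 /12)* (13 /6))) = 404.27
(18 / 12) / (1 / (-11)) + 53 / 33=-983 / 66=-14.89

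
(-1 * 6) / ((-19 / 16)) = 96 / 19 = 5.05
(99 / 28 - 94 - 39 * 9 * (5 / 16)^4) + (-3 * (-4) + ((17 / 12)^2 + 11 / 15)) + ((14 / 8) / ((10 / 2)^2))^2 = -204029534273 / 2580480000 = -79.07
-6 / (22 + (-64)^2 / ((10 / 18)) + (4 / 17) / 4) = -170 / 209521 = -0.00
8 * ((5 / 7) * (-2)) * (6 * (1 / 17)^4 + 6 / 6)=-6682160 / 584647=-11.43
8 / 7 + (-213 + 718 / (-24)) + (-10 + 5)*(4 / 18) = -61207 / 252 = -242.88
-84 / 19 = -4.42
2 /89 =0.02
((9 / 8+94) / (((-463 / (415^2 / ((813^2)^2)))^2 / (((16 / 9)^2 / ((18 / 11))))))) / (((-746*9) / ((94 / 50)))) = -3734371887855400 / 100130230601700891801824431758206997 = -0.00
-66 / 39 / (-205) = 22 / 2665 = 0.01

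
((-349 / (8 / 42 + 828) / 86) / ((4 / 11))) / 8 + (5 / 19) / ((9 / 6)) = 474032557 / 2728178688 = 0.17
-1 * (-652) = 652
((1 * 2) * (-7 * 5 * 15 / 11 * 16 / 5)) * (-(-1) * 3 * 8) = -80640 / 11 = -7330.91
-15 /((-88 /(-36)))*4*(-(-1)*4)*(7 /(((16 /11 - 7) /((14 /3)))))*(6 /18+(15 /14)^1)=49560 /61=812.46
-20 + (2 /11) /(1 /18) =-184 /11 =-16.73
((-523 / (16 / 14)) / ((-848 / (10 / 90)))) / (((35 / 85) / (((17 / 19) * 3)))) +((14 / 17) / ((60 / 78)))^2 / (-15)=4392797599 / 13969104000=0.31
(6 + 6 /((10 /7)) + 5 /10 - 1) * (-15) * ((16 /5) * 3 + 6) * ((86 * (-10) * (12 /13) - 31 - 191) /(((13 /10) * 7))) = 253381.05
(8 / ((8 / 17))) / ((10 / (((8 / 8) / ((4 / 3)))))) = 1.28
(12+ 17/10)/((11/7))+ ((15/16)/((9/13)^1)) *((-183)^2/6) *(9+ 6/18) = 93129533/1320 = 70552.68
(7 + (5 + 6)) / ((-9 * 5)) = -2 / 5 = -0.40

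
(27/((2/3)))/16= 2.53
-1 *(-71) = 71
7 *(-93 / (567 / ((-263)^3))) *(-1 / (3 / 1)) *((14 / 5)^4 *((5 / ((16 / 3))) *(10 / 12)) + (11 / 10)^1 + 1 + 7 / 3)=-2218519727438 / 6075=-365188432.50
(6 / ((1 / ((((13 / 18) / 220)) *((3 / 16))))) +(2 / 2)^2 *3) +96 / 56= 116251 / 24640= 4.72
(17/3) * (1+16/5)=119/5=23.80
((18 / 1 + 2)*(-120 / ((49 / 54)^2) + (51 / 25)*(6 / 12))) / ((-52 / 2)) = 17373549 / 156065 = 111.32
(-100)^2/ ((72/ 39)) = 16250/ 3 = 5416.67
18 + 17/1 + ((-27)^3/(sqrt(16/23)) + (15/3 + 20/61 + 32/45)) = 112652/2745-19683 * sqrt(23)/4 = -23558.05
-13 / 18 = -0.72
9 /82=0.11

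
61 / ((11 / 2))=122 / 11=11.09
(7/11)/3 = 7/33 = 0.21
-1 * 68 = -68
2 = 2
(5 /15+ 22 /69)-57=-1296 /23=-56.35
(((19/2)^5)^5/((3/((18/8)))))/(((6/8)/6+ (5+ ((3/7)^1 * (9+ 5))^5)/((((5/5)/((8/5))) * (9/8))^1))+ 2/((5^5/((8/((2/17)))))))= 7853329323696607554651435867417103125/41774561804419072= 187993098777779459930.79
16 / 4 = 4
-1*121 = -121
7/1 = 7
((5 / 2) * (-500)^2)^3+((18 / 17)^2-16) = 70556640624999995700 / 289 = 244140624999999985.12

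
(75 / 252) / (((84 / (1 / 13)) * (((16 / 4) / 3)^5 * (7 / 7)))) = 675 / 10436608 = 0.00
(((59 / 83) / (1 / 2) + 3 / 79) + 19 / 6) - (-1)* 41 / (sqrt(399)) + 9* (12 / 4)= 41* sqrt(399) / 399 + 1244243 / 39342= 33.68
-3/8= -0.38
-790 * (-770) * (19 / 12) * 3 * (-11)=-31783675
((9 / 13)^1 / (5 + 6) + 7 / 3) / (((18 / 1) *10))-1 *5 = -96268 / 19305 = -4.99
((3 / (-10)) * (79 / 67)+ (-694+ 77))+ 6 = -409607 / 670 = -611.35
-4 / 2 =-2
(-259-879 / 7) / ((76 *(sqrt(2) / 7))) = -673 *sqrt(2) / 38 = -25.05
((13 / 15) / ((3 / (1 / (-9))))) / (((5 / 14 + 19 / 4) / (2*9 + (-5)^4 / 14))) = -1754 / 4455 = -0.39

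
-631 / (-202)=631 / 202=3.12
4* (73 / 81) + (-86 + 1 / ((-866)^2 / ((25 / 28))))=-140145775607 / 1700900208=-82.40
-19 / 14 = -1.36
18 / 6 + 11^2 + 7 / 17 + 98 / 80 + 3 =87473 / 680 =128.64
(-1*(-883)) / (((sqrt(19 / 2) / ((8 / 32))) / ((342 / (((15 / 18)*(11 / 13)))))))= 309933*sqrt(38) / 55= 34737.37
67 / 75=0.89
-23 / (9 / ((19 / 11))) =-4.41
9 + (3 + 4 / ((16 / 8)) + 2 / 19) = 268 / 19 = 14.11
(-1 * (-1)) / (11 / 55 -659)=-5 / 3294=-0.00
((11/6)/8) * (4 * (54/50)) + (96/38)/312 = 24653/24700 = 1.00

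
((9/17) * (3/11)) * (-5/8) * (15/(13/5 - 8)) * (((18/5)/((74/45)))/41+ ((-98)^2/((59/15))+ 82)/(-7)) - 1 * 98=-10384987979/55133848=-188.36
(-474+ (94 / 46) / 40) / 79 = -436033 / 72680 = -6.00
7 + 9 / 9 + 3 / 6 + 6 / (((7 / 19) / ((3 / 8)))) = 409 / 28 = 14.61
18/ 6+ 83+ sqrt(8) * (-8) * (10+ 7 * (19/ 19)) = 86 - 272 * sqrt(2) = -298.67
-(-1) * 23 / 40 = 23 / 40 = 0.58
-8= -8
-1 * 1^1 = -1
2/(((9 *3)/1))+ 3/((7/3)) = 257/189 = 1.36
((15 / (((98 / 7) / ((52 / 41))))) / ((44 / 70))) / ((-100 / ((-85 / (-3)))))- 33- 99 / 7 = -603055 / 12628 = -47.76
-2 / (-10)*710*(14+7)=2982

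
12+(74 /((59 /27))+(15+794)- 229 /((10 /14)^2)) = 598886 /1475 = 406.02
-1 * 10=-10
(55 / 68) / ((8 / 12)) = 165 / 136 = 1.21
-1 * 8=-8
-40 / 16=-2.50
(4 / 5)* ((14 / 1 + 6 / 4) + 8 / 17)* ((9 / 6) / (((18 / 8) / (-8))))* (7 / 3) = -40544 / 255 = -159.00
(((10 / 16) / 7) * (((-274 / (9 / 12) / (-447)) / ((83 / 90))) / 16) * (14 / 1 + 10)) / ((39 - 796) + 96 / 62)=-0.00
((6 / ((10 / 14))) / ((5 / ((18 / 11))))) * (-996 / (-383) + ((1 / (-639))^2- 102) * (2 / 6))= -7499624188 / 86881635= -86.32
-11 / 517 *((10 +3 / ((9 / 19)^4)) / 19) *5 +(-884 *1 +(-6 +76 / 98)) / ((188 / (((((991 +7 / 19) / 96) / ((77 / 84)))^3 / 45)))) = -277117790634443971 / 1839253413218760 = -150.67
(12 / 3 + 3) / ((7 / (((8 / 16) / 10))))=0.05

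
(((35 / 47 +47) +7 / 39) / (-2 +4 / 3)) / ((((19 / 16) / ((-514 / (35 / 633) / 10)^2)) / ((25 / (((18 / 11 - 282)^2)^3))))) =-1385696322459889 / 514574627981809973760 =-0.00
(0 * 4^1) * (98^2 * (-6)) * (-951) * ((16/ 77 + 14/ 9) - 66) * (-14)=0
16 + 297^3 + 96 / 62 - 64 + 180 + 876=812171559 / 31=26199082.55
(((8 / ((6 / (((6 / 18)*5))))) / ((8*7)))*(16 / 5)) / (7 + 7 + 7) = 8 / 1323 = 0.01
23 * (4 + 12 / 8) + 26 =305 / 2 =152.50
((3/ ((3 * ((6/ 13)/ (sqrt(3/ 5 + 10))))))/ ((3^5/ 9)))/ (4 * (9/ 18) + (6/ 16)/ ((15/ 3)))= 0.13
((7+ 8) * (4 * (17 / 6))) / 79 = 170 / 79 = 2.15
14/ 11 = 1.27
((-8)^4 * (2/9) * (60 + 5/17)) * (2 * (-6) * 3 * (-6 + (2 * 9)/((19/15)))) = -5239603200/323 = -16221681.73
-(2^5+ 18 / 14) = -233 / 7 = -33.29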